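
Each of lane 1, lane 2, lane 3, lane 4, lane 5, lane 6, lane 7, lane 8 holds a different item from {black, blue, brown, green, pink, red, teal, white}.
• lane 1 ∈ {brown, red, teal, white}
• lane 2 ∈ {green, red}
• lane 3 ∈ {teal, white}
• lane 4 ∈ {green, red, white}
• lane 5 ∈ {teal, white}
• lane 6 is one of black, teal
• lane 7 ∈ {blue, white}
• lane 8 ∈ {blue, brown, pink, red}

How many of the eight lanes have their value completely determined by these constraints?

The 8 variables draw from only 8 values {black, blue, brown, green, pink, red, teal, white}, so each is used; only lane 6 can be black, hence lane 6 = black.
Among the 7 still-open variables, pink fits only lane 8 (and all 7 values in {blue, brown, green, pink, red, teal, white} must be used), so lane 8 = pink.
The 6 still-open variables together cover exactly {blue, brown, green, red, teal, white} — 6 values for 6 variables — and blue appears only in lane 7's list, so lane 7 = blue.
The 5 still-open variables together cover exactly {brown, green, red, teal, white} — 5 values for 5 variables — and brown appears only in lane 1's list, so lane 1 = brown.
The 2 variables lane 3 and lane 5 are confined to {teal, white}, which locks those values in; drop them from lane 4.
Determined: lane 1=brown, lane 6=black, lane 7=blue, lane 8=pink. The other lanes each still have more than one consistent value. That makes 4.

4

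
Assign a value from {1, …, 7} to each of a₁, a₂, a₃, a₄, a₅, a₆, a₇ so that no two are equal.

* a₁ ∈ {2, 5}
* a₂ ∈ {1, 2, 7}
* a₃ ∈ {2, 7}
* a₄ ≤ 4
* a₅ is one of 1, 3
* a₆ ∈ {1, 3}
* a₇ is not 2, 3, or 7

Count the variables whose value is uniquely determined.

3

The 7 variables draw from only 7 values {1, 2, 3, 4, 5, 6, 7}, so each is used; only a₇ can be 6, hence a₇ = 6.
Among the 6 still-open variables, 4 fits only a₄ (and all 6 values in {1, 2, 3, 4, 5, 7} must be used), so a₄ = 4.
Among the 5 still-open variables, 5 fits only a₁ (and all 5 values in {1, 2, 3, 5, 7} must be used), so a₁ = 5.
The 2 variables a₅ and a₆ are confined to {1, 3}, which locks those values in; drop them from a₂.
Determined: a₁=5, a₄=4, a₇=6. The other variables each still have more than one consistent value. That makes 3.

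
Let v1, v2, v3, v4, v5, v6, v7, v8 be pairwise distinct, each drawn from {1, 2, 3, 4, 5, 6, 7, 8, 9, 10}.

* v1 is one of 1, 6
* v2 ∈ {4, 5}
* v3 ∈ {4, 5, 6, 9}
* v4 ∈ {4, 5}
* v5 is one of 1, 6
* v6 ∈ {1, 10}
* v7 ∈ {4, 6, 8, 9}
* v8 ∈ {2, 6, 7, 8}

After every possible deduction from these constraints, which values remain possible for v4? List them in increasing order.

4, 5

The 2 variables v1 and v5 are confined to {1, 6}, which locks those values in; drop them from v3, v6, v7, v8.
That leaves v6 = 10.
The 2 variables v2 and v4 are confined to {4, 5}, which locks those values in; drop them from v3, v7.
That leaves v3 = 9. Eliminate 9 elsewhere: v7.
v7's domain is down to {8}, so v7 = 8. Strike 8 from v8.
No further eliminations apply; v4 can still be any of 4, 5.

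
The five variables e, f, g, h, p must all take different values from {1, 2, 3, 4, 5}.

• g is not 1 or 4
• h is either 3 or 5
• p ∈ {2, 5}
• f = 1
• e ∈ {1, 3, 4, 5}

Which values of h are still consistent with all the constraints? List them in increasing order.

3, 5

f must be 1 (only option left). Strike 1 from e.
Among the 4 still-open variables, 4 fits only e (and all 4 values in {2, 3, 4, 5} must be used), so e = 4.
No further eliminations apply; h can still be any of 3, 5.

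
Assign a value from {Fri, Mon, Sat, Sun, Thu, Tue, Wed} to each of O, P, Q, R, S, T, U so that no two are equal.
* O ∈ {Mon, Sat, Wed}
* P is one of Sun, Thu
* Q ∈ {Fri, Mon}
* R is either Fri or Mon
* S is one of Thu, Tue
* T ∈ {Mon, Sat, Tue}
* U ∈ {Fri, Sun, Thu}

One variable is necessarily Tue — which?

S

The 7 variables together cover exactly {Fri, Mon, Sat, Sun, Thu, Tue, Wed} — 7 values for 7 variables — and Wed appears only in O's list, so O = Wed.
The 6 still-open variables together cover exactly {Fri, Mon, Sat, Sun, Thu, Tue} — 6 values for 6 variables — and Sat appears only in T's list, so T = Sat.
The 5 still-open variables draw from only 5 values {Fri, Mon, Sun, Thu, Tue}, so each is used; only S can be Tue, hence S = Tue.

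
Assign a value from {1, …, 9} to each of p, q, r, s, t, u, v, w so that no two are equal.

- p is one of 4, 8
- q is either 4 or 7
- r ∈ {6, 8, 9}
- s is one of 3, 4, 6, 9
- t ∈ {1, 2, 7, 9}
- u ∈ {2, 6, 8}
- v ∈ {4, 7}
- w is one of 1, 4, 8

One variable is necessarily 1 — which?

w

The 8 variables together cover exactly {1, 2, 3, 4, 6, 7, 8, 9} — 8 values for 8 variables — and 3 appears only in s's list, so s = 3.
q and v between them cover only {4, 7} — a naked pair. Remove those values from p, t, w.
That leaves p = 8. Strike 8 from r, u, w.
So 1 goes to w.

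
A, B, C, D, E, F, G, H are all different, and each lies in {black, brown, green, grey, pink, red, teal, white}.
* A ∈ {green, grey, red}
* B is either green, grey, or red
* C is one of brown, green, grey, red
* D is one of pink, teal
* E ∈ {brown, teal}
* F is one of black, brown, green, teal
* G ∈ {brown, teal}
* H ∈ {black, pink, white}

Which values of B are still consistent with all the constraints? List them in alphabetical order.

green, grey, red

The 8 variables together cover exactly {black, brown, green, grey, pink, red, teal, white} — 8 values for 8 variables — and white appears only in H's list, so H = white.
The 7 still-open variables draw from only 7 values {black, brown, green, grey, pink, red, teal}, so each is used; only F can be black, hence F = black.
Among the 6 still-open variables, pink fits only D (and all 6 values in {brown, green, grey, pink, red, teal} must be used), so D = pink.
The 2 variables E and G are confined to {brown, teal}, which locks those values in; drop them from C.
No further eliminations apply; B can still be any of green, grey, red.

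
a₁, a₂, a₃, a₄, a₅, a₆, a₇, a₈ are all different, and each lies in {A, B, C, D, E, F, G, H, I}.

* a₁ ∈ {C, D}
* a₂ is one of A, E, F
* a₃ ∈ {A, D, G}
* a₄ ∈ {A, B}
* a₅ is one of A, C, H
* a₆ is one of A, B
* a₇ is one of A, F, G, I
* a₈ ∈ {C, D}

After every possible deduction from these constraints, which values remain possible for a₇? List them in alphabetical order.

a₁ and a₈ between them cover only {C, D} — a naked pair. Remove those values from a₃, a₅.
The 2 variables a₄ and a₆ are confined to {A, B}, which locks those values in; drop them from a₂, a₃, a₅, a₇.
a₃ has just one choice, so a₃ = G. Remove G from a₇.
a₅'s domain is down to {H}, so a₅ = H.
No further eliminations apply; a₇ can still be any of F, I.

F, I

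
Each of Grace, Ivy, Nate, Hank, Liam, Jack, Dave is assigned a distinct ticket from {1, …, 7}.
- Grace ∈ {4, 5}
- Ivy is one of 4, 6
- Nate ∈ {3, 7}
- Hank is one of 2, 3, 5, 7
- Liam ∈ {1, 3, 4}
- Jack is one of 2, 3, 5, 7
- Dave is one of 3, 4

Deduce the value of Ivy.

6

The 7 variables draw from only 7 values {1, 2, 3, 4, 5, 6, 7}, so each is used; only Liam can be 1, hence Liam = 1.
The 6 still-open variables draw from only 6 values {2, 3, 4, 5, 6, 7}, so each is used; only Ivy can be 6, hence Ivy = 6.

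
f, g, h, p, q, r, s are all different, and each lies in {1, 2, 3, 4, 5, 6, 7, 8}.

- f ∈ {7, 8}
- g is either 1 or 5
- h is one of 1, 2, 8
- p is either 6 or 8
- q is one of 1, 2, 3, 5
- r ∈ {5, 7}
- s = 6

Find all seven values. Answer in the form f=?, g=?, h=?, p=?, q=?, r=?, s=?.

s has just one choice, so s = 6. Eliminate 6 elsewhere: p.
p has just one choice, so p = 8. So f, h can't be 8.
f has just one choice, so f = 7. Remove 7 from r.
That leaves r = 5. Eliminate 5 elsewhere: g, q.
g has just one choice, so g = 1. So h, q can't be 1.
That leaves h = 2. Eliminate 2 elsewhere: q.
That leaves q = 3.

f=7, g=1, h=2, p=8, q=3, r=5, s=6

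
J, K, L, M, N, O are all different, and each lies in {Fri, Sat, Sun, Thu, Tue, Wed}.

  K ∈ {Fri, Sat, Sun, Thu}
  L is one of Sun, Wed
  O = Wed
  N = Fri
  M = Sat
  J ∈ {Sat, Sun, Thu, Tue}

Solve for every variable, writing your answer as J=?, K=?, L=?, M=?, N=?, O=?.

J=Tue, K=Thu, L=Sun, M=Sat, N=Fri, O=Wed

M must be Sat (only option left). So J, K can't be Sat.
That leaves N = Fri. Eliminate Fri elsewhere: K.
That leaves O = Wed. Eliminate Wed elsewhere: L.
That leaves L = Sun. Remove Sun from J, K.
That leaves K = Thu. So J can't be Thu.
J must be Tue (only option left).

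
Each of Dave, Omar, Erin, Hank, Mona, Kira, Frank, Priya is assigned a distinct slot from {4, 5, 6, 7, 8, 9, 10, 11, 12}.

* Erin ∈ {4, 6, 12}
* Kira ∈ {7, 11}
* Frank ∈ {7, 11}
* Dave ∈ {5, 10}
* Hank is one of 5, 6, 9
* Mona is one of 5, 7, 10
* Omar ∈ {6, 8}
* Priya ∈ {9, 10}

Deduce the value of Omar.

Kira and Frank between them cover only {7, 11} — a naked pair. Remove those values from Mona.
Dave and Mona between them cover only {5, 10} — a naked pair. Remove those values from Hank, Priya.
That leaves Priya = 9. Eliminate 9 elsewhere: Hank.
Hank must be 6 (only option left). So Omar, Erin can't be 6.
So Omar = 8.

8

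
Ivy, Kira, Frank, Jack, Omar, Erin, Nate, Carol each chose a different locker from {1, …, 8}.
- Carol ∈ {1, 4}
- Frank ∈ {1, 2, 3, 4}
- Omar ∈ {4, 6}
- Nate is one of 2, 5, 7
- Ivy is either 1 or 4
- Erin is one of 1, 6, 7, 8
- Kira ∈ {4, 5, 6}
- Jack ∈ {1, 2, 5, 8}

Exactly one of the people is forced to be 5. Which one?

The 8 variables together cover exactly {1, 2, 3, 4, 5, 6, 7, 8} — 8 values for 8 variables — and 3 appears only in Frank's list, so Frank = 3.
Ivy and Carol share exactly the 2 values {1, 4}; by pigeonhole those values go to them, so strike 1, 4 from Kira, Jack, Omar, Erin.
Omar must be 6 (only option left). Eliminate 6 elsewhere: Kira, Erin.
So 5 goes to Kira.

Kira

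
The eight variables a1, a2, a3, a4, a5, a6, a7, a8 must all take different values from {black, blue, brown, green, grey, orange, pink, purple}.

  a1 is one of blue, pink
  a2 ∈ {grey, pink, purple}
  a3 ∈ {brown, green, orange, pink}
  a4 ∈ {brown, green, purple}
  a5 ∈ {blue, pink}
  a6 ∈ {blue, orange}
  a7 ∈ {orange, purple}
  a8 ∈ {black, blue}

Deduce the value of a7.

The 8 variables draw from only 8 values {black, blue, brown, green, grey, orange, pink, purple}, so each is used; only a8 can be black, hence a8 = black.
Among the 7 still-open variables, grey fits only a2 (and all 7 values in {blue, brown, green, grey, orange, pink, purple} must be used), so a2 = grey.
The 2 variables a1 and a5 are confined to {blue, pink}, which locks those values in; drop them from a3, a6.
a6's domain is down to {orange}, so a6 = orange. Eliminate orange elsewhere: a3, a7.
So a7 = purple.

purple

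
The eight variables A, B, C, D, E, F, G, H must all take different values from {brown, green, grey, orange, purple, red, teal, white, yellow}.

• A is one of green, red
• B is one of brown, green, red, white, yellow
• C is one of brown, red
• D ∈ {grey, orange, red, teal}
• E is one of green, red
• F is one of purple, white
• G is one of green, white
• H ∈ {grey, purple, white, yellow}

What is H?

grey

The 2 variables A and E are confined to {green, red}, which locks those values in; drop them from B, C, D, G.
That leaves C = brown. Eliminate brown elsewhere: B.
G has just one choice, so G = white. Remove white from B, F, H.
B has just one choice, so B = yellow. Eliminate yellow elsewhere: H.
F has just one choice, so F = purple. Remove purple from H.
So H = grey.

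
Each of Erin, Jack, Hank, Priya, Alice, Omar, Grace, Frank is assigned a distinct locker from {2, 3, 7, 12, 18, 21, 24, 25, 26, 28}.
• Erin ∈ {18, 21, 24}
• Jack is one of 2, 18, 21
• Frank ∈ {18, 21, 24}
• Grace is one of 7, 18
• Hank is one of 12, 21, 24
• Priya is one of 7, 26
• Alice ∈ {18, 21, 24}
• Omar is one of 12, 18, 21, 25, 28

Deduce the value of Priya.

26

The 3 variables Erin, Alice, Frank are confined to {18, 21, 24}, which locks those values in; drop them from Jack, Hank, Omar, Grace.
Jack has just one choice, so Jack = 2.
That leaves Hank = 12. So Omar can't be 12.
Grace has just one choice, so Grace = 7. Eliminate 7 elsewhere: Priya.
So Priya = 26.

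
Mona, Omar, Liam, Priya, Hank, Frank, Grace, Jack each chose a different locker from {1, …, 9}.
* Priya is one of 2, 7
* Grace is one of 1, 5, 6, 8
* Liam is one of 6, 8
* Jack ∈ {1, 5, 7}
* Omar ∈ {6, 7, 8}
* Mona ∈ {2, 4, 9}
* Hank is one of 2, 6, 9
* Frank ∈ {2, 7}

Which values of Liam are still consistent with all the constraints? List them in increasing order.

6, 8

Among the 8 variables, 4 fits only Mona (and all 8 values in {1, 2, 4, 5, 6, 7, 8, 9} must be used), so Mona = 4.
Among the 7 still-open variables, 9 fits only Hank (and all 7 values in {1, 2, 5, 6, 7, 8, 9} must be used), so Hank = 9.
Priya and Frank between them cover only {2, 7} — a naked pair. Remove those values from Omar, Jack.
Omar and Liam share exactly the 2 values {6, 8}; by pigeonhole those values go to them, so strike 6, 8 from Grace.
No further eliminations apply; Liam can still be any of 6, 8.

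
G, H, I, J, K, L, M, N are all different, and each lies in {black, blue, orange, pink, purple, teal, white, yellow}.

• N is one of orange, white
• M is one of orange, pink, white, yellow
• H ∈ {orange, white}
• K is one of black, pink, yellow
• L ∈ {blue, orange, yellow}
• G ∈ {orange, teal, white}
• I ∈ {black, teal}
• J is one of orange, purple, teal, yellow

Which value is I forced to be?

Among the 8 variables, blue fits only L (and all 8 values in {black, blue, orange, pink, purple, teal, white, yellow} must be used), so L = blue.
The 7 still-open variables draw from only 7 values {black, orange, pink, purple, teal, white, yellow}, so each is used; only J can be purple, hence J = purple.
H and N share exactly the 2 values {orange, white}; by pigeonhole those values go to them, so strike orange, white from G, M.
G's domain is down to {teal}, so G = teal. Strike teal from I.
So I = black.

black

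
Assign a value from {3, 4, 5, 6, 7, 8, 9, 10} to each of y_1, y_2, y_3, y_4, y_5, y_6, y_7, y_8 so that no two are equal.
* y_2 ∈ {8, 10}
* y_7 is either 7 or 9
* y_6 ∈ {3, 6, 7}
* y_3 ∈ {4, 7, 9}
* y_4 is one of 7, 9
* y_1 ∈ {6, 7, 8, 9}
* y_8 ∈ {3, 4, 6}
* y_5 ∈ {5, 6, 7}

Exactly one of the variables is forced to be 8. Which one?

y_1

The 8 variables together cover exactly {3, 4, 5, 6, 7, 8, 9, 10} — 8 values for 8 variables — and 5 appears only in y_5's list, so y_5 = 5.
The 7 still-open variables draw from only 7 values {3, 4, 6, 7, 8, 9, 10}, so each is used; only y_2 can be 10, hence y_2 = 10.
The 6 still-open variables together cover exactly {3, 4, 6, 7, 8, 9} — 6 values for 6 variables — and 8 appears only in y_1's list, so y_1 = 8.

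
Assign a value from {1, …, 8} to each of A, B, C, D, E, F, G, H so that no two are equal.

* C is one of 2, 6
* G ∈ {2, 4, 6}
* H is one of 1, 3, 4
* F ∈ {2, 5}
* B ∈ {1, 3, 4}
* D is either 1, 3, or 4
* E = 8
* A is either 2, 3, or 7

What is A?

E has just one choice, so E = 8.
The 7 still-open variables together cover exactly {1, 2, 3, 4, 5, 6, 7} — 7 values for 7 variables — and 5 appears only in F's list, so F = 5.
The 6 still-open variables together cover exactly {1, 2, 3, 4, 6, 7} — 6 values for 6 variables — and 7 appears only in A's list, so A = 7.

7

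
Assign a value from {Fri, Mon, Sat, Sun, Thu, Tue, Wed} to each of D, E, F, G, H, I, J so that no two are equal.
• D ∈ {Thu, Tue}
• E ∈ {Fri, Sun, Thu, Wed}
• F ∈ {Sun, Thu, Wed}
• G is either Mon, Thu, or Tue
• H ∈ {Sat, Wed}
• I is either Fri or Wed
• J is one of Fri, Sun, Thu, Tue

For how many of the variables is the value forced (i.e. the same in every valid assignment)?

The 7 variables draw from only 7 values {Fri, Mon, Sat, Sun, Thu, Tue, Wed}, so each is used; only G can be Mon, hence G = Mon.
The 6 still-open variables together cover exactly {Fri, Sat, Sun, Thu, Tue, Wed} — 6 values for 6 variables — and Sat appears only in H's list, so H = Sat.
Determined: G=Mon, H=Sat. The other variables each still have more than one consistent value. That makes 2.

2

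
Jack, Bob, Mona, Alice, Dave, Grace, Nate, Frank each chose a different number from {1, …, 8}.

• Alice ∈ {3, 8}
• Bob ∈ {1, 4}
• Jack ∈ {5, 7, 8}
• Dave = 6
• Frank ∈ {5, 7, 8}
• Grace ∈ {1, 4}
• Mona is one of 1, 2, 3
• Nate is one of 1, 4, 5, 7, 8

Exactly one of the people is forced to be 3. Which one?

Dave must be 6 (only option left).
The 7 still-open variables draw from only 7 values {1, 2, 3, 4, 5, 7, 8}, so each is used; only Mona can be 2, hence Mona = 2.
The 6 still-open variables draw from only 6 values {1, 3, 4, 5, 7, 8}, so each is used; only Alice can be 3, hence Alice = 3.

Alice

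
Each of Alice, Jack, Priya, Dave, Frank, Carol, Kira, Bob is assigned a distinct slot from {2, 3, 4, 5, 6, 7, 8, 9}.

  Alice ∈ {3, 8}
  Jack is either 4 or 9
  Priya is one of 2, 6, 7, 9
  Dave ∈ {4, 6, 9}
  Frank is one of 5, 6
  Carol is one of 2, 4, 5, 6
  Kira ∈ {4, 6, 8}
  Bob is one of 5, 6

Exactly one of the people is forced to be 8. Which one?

Kira

The 8 variables together cover exactly {2, 3, 4, 5, 6, 7, 8, 9} — 8 values for 8 variables — and 3 appears only in Alice's list, so Alice = 3.
The 7 still-open variables together cover exactly {2, 4, 5, 6, 7, 8, 9} — 7 values for 7 variables — and 7 appears only in Priya's list, so Priya = 7.
Among the 6 still-open variables, 2 fits only Carol (and all 6 values in {2, 4, 5, 6, 8, 9} must be used), so Carol = 2.
The 5 still-open variables draw from only 5 values {4, 5, 6, 8, 9}, so each is used; only Kira can be 8, hence Kira = 8.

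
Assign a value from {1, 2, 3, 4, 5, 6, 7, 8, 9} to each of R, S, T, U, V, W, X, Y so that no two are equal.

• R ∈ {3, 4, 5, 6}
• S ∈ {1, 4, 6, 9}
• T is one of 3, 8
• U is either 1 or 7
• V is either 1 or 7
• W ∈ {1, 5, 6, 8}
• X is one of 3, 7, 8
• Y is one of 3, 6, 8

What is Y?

6

The 8 variables together cover exactly {1, 3, 4, 5, 6, 7, 8, 9} — 8 values for 8 variables — and 9 appears only in S's list, so S = 9.
Among the 7 still-open variables, 4 fits only R (and all 7 values in {1, 3, 4, 5, 6, 7, 8} must be used), so R = 4.
Among the 6 still-open variables, 5 fits only W (and all 6 values in {1, 3, 5, 6, 7, 8} must be used), so W = 5.
The 5 still-open variables draw from only 5 values {1, 3, 6, 7, 8}, so each is used; only Y can be 6, hence Y = 6.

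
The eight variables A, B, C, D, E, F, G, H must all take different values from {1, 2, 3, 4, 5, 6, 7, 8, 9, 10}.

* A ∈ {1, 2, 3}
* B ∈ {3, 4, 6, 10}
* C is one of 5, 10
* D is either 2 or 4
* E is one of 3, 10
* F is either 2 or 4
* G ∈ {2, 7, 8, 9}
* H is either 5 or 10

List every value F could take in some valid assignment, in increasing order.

2, 4

C and H share exactly the 2 values {5, 10}; by pigeonhole those values go to them, so strike 5, 10 from B, E.
E has just one choice, so E = 3. Remove 3 from A, B.
D and F between them cover only {2, 4} — a naked pair. Remove those values from A, B, G.
A's domain is down to {1}, so A = 1.
B must be 6 (only option left).
No further eliminations apply; F can still be any of 2, 4.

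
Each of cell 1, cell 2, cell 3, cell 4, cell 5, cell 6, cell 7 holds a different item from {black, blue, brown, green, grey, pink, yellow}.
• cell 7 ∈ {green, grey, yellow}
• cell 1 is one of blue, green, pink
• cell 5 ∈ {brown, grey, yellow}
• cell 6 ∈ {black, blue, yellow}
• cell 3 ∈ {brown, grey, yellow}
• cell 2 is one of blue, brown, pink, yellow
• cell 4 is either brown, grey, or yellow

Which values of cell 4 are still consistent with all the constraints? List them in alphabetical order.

The 7 variables draw from only 7 values {black, blue, brown, green, grey, pink, yellow}, so each is used; only cell 6 can be black, hence cell 6 = black.
cell 3, cell 4, cell 5 share exactly the 3 values {brown, grey, yellow}; by pigeonhole those values go to them, so strike brown, grey, yellow from cell 2, cell 7.
cell 7's domain is down to {green}, so cell 7 = green. Remove green from cell 1.
No further eliminations apply; cell 4 can still be any of brown, grey, yellow.

brown, grey, yellow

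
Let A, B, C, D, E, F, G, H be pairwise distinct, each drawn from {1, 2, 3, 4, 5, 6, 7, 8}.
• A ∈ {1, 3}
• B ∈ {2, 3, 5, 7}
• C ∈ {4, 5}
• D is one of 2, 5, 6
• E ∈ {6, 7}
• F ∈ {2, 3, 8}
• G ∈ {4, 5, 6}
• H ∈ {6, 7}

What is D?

2

The 8 variables draw from only 8 values {1, 2, 3, 4, 5, 6, 7, 8}, so each is used; only A can be 1, hence A = 1.
The 7 still-open variables draw from only 7 values {2, 3, 4, 5, 6, 7, 8}, so each is used; only F can be 8, hence F = 8.
Among the 6 still-open variables, 3 fits only B (and all 6 values in {2, 3, 4, 5, 6, 7} must be used), so B = 3.
Among the 5 still-open variables, 2 fits only D (and all 5 values in {2, 4, 5, 6, 7} must be used), so D = 2.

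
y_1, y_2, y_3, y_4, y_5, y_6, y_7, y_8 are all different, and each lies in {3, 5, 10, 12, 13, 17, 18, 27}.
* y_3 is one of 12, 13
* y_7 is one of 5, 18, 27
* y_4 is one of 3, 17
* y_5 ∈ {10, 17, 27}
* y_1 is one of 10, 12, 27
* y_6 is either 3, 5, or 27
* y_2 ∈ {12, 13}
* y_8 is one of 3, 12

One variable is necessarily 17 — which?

y_4

The 8 variables together cover exactly {3, 5, 10, 12, 13, 17, 18, 27} — 8 values for 8 variables — and 18 appears only in y_7's list, so y_7 = 18.
Among the 7 still-open variables, 5 fits only y_6 (and all 7 values in {3, 5, 10, 12, 13, 17, 27} must be used), so y_6 = 5.
y_2 and y_3 share exactly the 2 values {12, 13}; by pigeonhole those values go to them, so strike 12, 13 from y_1, y_8.
y_8 must be 3 (only option left). So y_4 can't be 3.
So 17 goes to y_4.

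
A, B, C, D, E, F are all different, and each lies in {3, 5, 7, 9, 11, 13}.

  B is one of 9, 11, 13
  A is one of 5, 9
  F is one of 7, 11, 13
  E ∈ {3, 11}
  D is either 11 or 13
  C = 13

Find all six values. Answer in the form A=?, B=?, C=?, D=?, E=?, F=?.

A=5, B=9, C=13, D=11, E=3, F=7

C's domain is down to {13}, so C = 13. Strike 13 from B, D, F.
D has just one choice, so D = 11. Strike 11 from B, E, F.
E has just one choice, so E = 3.
That leaves F = 7.
B's domain is down to {9}, so B = 9. Remove 9 from A.
A must be 5 (only option left).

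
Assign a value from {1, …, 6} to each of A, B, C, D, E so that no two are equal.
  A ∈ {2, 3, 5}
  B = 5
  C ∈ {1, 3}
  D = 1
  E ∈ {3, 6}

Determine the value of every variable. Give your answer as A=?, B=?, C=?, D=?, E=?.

B must be 5 (only option left). Remove 5 from A.
D has just one choice, so D = 1. Remove 1 from C.
C must be 3 (only option left). Strike 3 from A, E.
That leaves E = 6.
That leaves A = 2.

A=2, B=5, C=3, D=1, E=6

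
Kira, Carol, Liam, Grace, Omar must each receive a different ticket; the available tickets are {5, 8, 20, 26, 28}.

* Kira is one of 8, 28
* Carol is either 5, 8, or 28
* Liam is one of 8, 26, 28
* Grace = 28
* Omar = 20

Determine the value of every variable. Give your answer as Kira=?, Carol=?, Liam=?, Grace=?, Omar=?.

Grace has just one choice, so Grace = 28. Eliminate 28 elsewhere: Kira, Carol, Liam.
Omar must be 20 (only option left).
That leaves Kira = 8. So Carol, Liam can't be 8.
Carol must be 5 (only option left).
Liam has just one choice, so Liam = 26.

Kira=8, Carol=5, Liam=26, Grace=28, Omar=20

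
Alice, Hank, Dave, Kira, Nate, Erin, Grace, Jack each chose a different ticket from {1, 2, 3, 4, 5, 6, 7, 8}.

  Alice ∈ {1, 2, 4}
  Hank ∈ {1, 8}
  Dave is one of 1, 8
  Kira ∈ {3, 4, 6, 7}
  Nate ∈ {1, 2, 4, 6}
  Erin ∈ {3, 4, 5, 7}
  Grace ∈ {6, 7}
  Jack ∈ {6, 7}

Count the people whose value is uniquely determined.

The 8 variables draw from only 8 values {1, 2, 3, 4, 5, 6, 7, 8}, so each is used; only Erin can be 5, hence Erin = 5.
The 7 still-open variables draw from only 7 values {1, 2, 3, 4, 6, 7, 8}, so each is used; only Kira can be 3, hence Kira = 3.
The 2 variables Hank and Dave are confined to {1, 8}, which locks those values in; drop them from Alice, Nate.
Grace and Jack share exactly the 2 values {6, 7}; by pigeonhole those values go to them, so strike 6, 7 from Nate.
Determined: Kira=3, Erin=5. The other people each still have more than one consistent value. That makes 2.

2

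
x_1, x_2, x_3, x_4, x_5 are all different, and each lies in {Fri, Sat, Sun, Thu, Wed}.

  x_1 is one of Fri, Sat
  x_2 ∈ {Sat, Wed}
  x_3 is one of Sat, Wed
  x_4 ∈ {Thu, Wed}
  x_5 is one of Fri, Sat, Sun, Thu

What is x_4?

Thu

The 5 variables together cover exactly {Fri, Sat, Sun, Thu, Wed} — 5 values for 5 variables — and Sun appears only in x_5's list, so x_5 = Sun.
The 4 still-open variables draw from only 4 values {Fri, Sat, Thu, Wed}, so each is used; only x_1 can be Fri, hence x_1 = Fri.
Among the 3 still-open variables, Thu fits only x_4 (and all 3 values in {Sat, Thu, Wed} must be used), so x_4 = Thu.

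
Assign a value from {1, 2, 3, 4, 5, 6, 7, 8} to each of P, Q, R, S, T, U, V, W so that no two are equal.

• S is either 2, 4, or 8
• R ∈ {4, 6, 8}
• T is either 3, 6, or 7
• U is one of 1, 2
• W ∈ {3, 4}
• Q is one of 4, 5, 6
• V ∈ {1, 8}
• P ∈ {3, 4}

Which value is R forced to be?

6

Among the 8 variables, 5 fits only Q (and all 8 values in {1, 2, 3, 4, 5, 6, 7, 8} must be used), so Q = 5.
Among the 7 still-open variables, 7 fits only T (and all 7 values in {1, 2, 3, 4, 6, 7, 8} must be used), so T = 7.
Among the 6 still-open variables, 6 fits only R (and all 6 values in {1, 2, 3, 4, 6, 8} must be used), so R = 6.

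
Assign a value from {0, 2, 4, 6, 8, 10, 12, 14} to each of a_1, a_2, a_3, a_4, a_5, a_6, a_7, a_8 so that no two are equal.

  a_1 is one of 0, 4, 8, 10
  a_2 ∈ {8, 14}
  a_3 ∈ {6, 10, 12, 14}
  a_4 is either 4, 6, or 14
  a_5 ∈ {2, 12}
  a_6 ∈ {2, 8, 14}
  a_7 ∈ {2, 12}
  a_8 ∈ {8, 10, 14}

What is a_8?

10

Among the 8 variables, 0 fits only a_1 (and all 8 values in {0, 2, 4, 6, 8, 10, 12, 14} must be used), so a_1 = 0.
The 7 still-open variables draw from only 7 values {2, 4, 6, 8, 10, 12, 14}, so each is used; only a_4 can be 4, hence a_4 = 4.
The 6 still-open variables together cover exactly {2, 6, 8, 10, 12, 14} — 6 values for 6 variables — and 6 appears only in a_3's list, so a_3 = 6.
The 5 still-open variables draw from only 5 values {2, 8, 10, 12, 14}, so each is used; only a_8 can be 10, hence a_8 = 10.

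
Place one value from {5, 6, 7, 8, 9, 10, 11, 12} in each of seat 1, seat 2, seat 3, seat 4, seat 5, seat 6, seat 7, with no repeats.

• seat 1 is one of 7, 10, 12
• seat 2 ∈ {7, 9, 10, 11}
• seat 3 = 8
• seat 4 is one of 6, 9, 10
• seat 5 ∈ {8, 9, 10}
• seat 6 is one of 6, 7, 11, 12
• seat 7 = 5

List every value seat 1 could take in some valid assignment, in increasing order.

seat 3 has just one choice, so seat 3 = 8. Eliminate 8 elsewhere: seat 5.
seat 7 has just one choice, so seat 7 = 5.
No further eliminations apply; seat 1 can still be any of 7, 10, 12.

7, 10, 12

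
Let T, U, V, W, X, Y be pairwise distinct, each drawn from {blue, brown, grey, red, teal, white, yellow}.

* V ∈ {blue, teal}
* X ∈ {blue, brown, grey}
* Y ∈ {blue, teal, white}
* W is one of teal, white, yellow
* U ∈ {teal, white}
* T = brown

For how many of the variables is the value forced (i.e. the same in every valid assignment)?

T has just one choice, so T = brown. So X can't be brown.
Among the 5 still-open variables, grey fits only X (and all 5 values in {blue, grey, teal, white, yellow} must be used), so X = grey.
Among the 4 still-open variables, yellow fits only W (and all 4 values in {blue, teal, white, yellow} must be used), so W = yellow.
Determined: T=brown, W=yellow, X=grey. The other variables each still have more than one consistent value. That makes 3.

3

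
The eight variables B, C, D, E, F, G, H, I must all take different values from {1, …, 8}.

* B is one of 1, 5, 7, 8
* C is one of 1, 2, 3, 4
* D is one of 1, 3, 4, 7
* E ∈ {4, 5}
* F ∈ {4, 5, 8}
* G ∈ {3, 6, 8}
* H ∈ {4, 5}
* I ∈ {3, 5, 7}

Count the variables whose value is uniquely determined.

The 8 variables together cover exactly {1, 2, 3, 4, 5, 6, 7, 8} — 8 values for 8 variables — and 2 appears only in C's list, so C = 2.
Among the 7 still-open variables, 6 fits only G (and all 7 values in {1, 3, 4, 5, 6, 7, 8} must be used), so G = 6.
E and H share exactly the 2 values {4, 5}; by pigeonhole those values go to them, so strike 4, 5 from B, D, F, I.
F's domain is down to {8}, so F = 8. Strike 8 from B.
Determined: C=2, F=8, G=6. The other variables each still have more than one consistent value. That makes 3.

3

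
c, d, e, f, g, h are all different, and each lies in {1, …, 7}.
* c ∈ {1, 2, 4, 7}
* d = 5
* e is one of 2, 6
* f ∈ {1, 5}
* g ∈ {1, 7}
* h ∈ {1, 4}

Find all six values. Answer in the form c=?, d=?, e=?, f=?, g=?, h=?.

c=2, d=5, e=6, f=1, g=7, h=4

d's domain is down to {5}, so d = 5. So f can't be 5.
That leaves f = 1. Eliminate 1 elsewhere: c, g, h.
g has just one choice, so g = 7. Remove 7 from c.
That leaves h = 4. Eliminate 4 elsewhere: c.
c's domain is down to {2}, so c = 2. Strike 2 from e.
e must be 6 (only option left).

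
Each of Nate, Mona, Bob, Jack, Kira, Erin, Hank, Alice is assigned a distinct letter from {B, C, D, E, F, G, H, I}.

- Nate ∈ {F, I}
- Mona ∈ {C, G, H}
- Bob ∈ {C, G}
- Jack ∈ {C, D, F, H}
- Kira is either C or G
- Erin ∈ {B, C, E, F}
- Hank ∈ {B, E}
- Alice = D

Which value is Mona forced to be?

Alice's domain is down to {D}, so Alice = D. So Jack can't be D.
The 7 still-open variables together cover exactly {B, C, E, F, G, H, I} — 7 values for 7 variables — and I appears only in Nate's list, so Nate = I.
Bob and Kira share exactly the 2 values {C, G}; by pigeonhole those values go to them, so strike C, G from Mona, Jack, Erin.
So Mona = H.

H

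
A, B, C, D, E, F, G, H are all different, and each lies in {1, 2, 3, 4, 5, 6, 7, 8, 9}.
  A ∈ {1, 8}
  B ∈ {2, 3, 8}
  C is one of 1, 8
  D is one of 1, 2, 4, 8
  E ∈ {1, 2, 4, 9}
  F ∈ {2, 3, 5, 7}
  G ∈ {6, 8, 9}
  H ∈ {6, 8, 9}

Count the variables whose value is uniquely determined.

A and C share exactly the 2 values {1, 8}; by pigeonhole those values go to them, so strike 1, 8 from B, D, E, G, H.
G and H share exactly the 2 values {6, 9}; by pigeonhole those values go to them, so strike 6, 9 from E.
D and E between them cover only {2, 4} — a naked pair. Remove those values from B, F.
That leaves B = 3. So F can't be 3.
Determined: B=3. The other variables each still have more than one consistent value. That makes 1.

1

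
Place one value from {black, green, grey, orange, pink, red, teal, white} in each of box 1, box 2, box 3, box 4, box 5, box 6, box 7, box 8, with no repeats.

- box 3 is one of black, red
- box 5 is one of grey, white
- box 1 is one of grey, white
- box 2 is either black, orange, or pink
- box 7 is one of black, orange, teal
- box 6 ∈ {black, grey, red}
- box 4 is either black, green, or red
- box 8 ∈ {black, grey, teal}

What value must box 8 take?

teal

The 8 variables draw from only 8 values {black, green, grey, orange, pink, red, teal, white}, so each is used; only box 4 can be green, hence box 4 = green.
Among the 7 still-open variables, pink fits only box 2 (and all 7 values in {black, grey, orange, pink, red, teal, white} must be used), so box 2 = pink.
The 6 still-open variables together cover exactly {black, grey, orange, red, teal, white} — 6 values for 6 variables — and orange appears only in box 7's list, so box 7 = orange.
Among the 5 still-open variables, teal fits only box 8 (and all 5 values in {black, grey, red, teal, white} must be used), so box 8 = teal.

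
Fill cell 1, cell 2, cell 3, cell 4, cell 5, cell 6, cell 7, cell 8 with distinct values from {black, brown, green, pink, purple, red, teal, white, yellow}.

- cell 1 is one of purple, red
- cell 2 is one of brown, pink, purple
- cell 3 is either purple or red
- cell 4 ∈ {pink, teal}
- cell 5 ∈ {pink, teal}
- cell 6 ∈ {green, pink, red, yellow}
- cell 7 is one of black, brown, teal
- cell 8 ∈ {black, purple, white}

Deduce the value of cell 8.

white

cell 1 and cell 3 between them cover only {purple, red} — a naked pair. Remove those values from cell 2, cell 6, cell 8.
cell 4 and cell 5 share exactly the 2 values {pink, teal}; by pigeonhole those values go to them, so strike pink, teal from cell 2, cell 6, cell 7.
cell 2's domain is down to {brown}, so cell 2 = brown. Eliminate brown elsewhere: cell 7.
cell 7 must be black (only option left). Strike black from cell 8.
So cell 8 = white.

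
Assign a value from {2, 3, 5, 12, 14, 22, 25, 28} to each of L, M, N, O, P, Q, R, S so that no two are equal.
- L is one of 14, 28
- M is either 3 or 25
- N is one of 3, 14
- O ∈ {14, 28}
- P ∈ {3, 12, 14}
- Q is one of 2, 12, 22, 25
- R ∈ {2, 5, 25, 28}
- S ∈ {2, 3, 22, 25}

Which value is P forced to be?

The 8 variables together cover exactly {2, 3, 5, 12, 14, 22, 25, 28} — 8 values for 8 variables — and 5 appears only in R's list, so R = 5.
L and O share exactly the 2 values {14, 28}; by pigeonhole those values go to them, so strike 14, 28 from N, P.
N's domain is down to {3}, so N = 3. Remove 3 from M, P, S.
So P = 12.

12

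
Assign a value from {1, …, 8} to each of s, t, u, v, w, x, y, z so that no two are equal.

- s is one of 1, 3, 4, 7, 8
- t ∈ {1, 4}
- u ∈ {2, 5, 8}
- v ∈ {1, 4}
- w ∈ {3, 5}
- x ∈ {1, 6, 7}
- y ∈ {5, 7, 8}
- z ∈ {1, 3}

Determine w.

5

The 8 variables together cover exactly {1, 2, 3, 4, 5, 6, 7, 8} — 8 values for 8 variables — and 2 appears only in u's list, so u = 2.
The 7 still-open variables together cover exactly {1, 3, 4, 5, 6, 7, 8} — 7 values for 7 variables — and 6 appears only in x's list, so x = 6.
t and v between them cover only {1, 4} — a naked pair. Remove those values from s, z.
z has just one choice, so z = 3. Remove 3 from s, w.
So w = 5.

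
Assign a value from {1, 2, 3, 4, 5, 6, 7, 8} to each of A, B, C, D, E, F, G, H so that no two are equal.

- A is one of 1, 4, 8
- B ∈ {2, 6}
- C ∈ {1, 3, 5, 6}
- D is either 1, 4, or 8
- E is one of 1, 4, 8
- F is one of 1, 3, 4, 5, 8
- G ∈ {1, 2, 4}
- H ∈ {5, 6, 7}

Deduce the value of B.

The 8 variables together cover exactly {1, 2, 3, 4, 5, 6, 7, 8} — 8 values for 8 variables — and 7 appears only in H's list, so H = 7.
A, D, E between them cover only {1, 4, 8} — a naked triple. Remove those values from C, F, G.
G has just one choice, so G = 2. So B can't be 2.
So B = 6.

6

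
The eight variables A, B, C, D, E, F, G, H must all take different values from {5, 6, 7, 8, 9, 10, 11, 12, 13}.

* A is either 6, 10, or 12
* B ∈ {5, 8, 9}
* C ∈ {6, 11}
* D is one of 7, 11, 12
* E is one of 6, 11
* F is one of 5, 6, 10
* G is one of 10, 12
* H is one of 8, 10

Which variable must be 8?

Among the 8 variables, 7 fits only D (and all 8 values in {5, 6, 7, 8, 9, 10, 11, 12} must be used), so D = 7.
The 7 still-open variables together cover exactly {5, 6, 8, 9, 10, 11, 12} — 7 values for 7 variables — and 9 appears only in B's list, so B = 9.
Among the 6 still-open variables, 5 fits only F (and all 6 values in {5, 6, 8, 10, 11, 12} must be used), so F = 5.
Among the 5 still-open variables, 8 fits only H (and all 5 values in {6, 8, 10, 11, 12} must be used), so H = 8.

H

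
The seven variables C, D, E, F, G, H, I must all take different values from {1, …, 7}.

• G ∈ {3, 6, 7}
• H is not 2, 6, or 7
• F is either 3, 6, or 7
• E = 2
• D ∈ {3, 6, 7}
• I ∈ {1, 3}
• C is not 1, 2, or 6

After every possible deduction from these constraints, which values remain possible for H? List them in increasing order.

E's domain is down to {2}, so E = 2.
The 3 variables D, F, G are confined to {3, 6, 7}, which locks those values in; drop them from C, H, I.
I's domain is down to {1}, so I = 1. Remove 1 from H.
No further eliminations apply; H can still be any of 4, 5.

4, 5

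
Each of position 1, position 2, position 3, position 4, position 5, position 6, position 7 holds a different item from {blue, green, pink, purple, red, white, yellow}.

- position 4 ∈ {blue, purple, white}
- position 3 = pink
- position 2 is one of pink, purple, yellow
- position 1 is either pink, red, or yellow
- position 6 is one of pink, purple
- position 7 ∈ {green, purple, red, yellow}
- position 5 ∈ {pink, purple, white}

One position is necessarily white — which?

position 3 must be pink (only option left). Remove pink from position 1, position 2, position 5, position 6.
position 6 must be purple (only option left). So position 2, position 4, position 5, position 7 can't be purple.
So white goes to position 5.

position 5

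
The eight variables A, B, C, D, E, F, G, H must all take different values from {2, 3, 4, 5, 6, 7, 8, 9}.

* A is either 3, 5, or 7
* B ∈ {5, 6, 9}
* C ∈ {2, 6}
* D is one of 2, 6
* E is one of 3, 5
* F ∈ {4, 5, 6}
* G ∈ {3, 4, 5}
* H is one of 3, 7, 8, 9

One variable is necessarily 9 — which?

B

The 8 variables draw from only 8 values {2, 3, 4, 5, 6, 7, 8, 9}, so each is used; only H can be 8, hence H = 8.
Among the 7 still-open variables, 7 fits only A (and all 7 values in {2, 3, 4, 5, 6, 7, 9} must be used), so A = 7.
The 6 still-open variables draw from only 6 values {2, 3, 4, 5, 6, 9}, so each is used; only B can be 9, hence B = 9.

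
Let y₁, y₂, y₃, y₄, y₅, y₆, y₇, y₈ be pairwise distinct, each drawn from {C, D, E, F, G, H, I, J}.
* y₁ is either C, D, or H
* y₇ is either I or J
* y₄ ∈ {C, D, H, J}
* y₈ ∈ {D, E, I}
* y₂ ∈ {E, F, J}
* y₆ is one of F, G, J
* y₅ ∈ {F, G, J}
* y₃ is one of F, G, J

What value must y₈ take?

D

y₃, y₅, y₆ share exactly the 3 values {F, G, J}; by pigeonhole those values go to them, so strike F, G, J from y₂, y₄, y₇.
That leaves y₂ = E. Eliminate E elsewhere: y₈.
That leaves y₇ = I. Remove I from y₈.
So y₈ = D.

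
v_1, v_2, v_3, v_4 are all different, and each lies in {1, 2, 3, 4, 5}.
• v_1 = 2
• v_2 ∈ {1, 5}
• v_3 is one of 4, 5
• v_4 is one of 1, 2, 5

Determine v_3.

4

v_1 must be 2 (only option left). Eliminate 2 elsewhere: v_4.
Among the 3 still-open variables, 4 fits only v_3 (and all 3 values in {1, 4, 5} must be used), so v_3 = 4.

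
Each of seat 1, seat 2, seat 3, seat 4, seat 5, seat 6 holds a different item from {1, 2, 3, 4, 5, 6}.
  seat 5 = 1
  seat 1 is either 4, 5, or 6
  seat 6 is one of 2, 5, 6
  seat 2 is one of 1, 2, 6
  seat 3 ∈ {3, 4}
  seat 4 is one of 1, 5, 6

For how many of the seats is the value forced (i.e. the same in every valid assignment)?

seat 5 must be 1 (only option left). So seat 2, seat 4 can't be 1.
The 5 still-open variables draw from only 5 values {2, 3, 4, 5, 6}, so each is used; only seat 3 can be 3, hence seat 3 = 3.
Among the 4 still-open variables, 4 fits only seat 1 (and all 4 values in {2, 4, 5, 6} must be used), so seat 1 = 4.
Determined: seat 1=4, seat 3=3, seat 5=1. The other seats each still have more than one consistent value. That makes 3.

3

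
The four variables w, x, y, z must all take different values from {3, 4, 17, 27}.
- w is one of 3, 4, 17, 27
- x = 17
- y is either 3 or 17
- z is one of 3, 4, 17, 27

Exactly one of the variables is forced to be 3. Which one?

y

x's domain is down to {17}, so x = 17. Remove 17 from w, y, z.
So 3 goes to y.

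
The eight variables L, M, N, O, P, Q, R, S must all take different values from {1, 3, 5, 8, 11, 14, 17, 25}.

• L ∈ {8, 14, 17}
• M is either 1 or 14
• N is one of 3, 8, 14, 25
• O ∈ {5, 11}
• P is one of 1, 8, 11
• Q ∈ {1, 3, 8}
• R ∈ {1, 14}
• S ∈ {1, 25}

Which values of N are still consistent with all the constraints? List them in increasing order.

3, 8

The 8 variables together cover exactly {1, 3, 5, 8, 11, 14, 17, 25} — 8 values for 8 variables — and 5 appears only in O's list, so O = 5.
Among the 7 still-open variables, 11 fits only P (and all 7 values in {1, 3, 8, 11, 14, 17, 25} must be used), so P = 11.
The 6 still-open variables draw from only 6 values {1, 3, 8, 14, 17, 25}, so each is used; only L can be 17, hence L = 17.
M and R between them cover only {1, 14} — a naked pair. Remove those values from N, Q, S.
S's domain is down to {25}, so S = 25. Strike 25 from N.
No further eliminations apply; N can still be any of 3, 8.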